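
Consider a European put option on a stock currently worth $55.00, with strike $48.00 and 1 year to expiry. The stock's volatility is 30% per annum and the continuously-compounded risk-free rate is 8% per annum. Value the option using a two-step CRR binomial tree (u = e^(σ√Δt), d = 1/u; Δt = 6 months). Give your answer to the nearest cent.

CRR parameters: u = e^(σ√Δt) = e^(0.3·√0.5) = 1.2363, d = 1/u = 0.8089
Per-period rate: rΔt = 0.08·0.5 = 0.04, so R = e^0.04 = 1.0408
Risk-neutral probability p = (e^0.04 − 0.8089)/(1.2363 − 0.8089) = 0.2320/0.4275 = 0.5426
Terminal stock prices: S_uu = 84.07, S_ud = 55, S_dd = 35.98
Terminal payoffs (K − S): max(-36.07, 0) = 0, max(-7, 0) = 0, max(12.02, 0) = 12.02
Node u (S = 68): V_u = e^(−0.04)·[0.5426·0.0000 + 0.4574·0.0000] = 0.0000
Node d (S = 44.49): V_d = e^(−0.04)·[0.5426·0.0000 + 0.4574·12.0162] = 5.2802
Node 0 (S = 55): V_0 = e^(−0.04)·[0.5426·0.0000 + 0.4574·5.2802] = 2.3203

$2.32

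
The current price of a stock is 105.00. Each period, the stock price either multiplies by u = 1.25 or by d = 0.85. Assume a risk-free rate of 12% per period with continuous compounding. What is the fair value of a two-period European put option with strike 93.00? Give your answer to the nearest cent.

1.26

Risk-neutral probability p = (e^0.12 − 0.85)/(1.25 − 0.85) = 0.2775/0.4000 = 0.6937
Terminal stock prices: S_uu = 164.1, S_ud = 111.6, S_dd = 75.86
Terminal payoffs (K − S): max(-71.06, 0) = 0, max(-18.56, 0) = 0, max(17.14, 0) = 17.14
Node u (S = 131.2): V_u = e^(−0.12)·[0.6937·0.0000 + 0.3063·0.0000] = 0.0000
Node d (S = 89.25): V_d = e^(−0.12)·[0.6937·0.0000 + 0.3063·17.1375] = 4.6550
Node 0 (S = 105): V_0 = e^(−0.12)·[0.6937·0.0000 + 0.3063·4.6550] = 1.2644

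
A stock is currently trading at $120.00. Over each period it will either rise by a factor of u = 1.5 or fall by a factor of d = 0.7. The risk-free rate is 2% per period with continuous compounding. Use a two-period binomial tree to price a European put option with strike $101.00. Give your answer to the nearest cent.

$14.58

Risk-neutral probability p = (e^0.02 − 0.7)/(1.5 − 0.7) = 0.3202/0.8000 = 0.4003
Terminal stock prices: S_uu = 270, S_ud = 126, S_dd = 58.8
Terminal payoffs (K − S): max(-169, 0) = 0, max(-25, 0) = 0, max(42.2, 0) = 42.2
Node u (S = 180): V_u = e^(−0.02)·[0.4003·0.0000 + 0.5997·0.0000] = 0.0000
Node d (S = 84): V_d = e^(−0.02)·[0.4003·0.0000 + 0.5997·42.2000] = 24.8082
Node 0 (S = 120): V_0 = e^(−0.02)·[0.4003·0.0000 + 0.5997·24.8082] = 14.5841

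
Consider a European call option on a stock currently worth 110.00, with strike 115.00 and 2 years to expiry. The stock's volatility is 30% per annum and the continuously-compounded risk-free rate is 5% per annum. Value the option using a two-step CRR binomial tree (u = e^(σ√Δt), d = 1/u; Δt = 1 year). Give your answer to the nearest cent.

20.09

CRR parameters: u = e^(σ√Δt) = e^(0.3·√1) = 1.3499, d = 1/u = 0.7408
Per-period rate: rΔt = 0.05·1 = 0.05, so R = e^0.05 = 1.0513
Risk-neutral probability p = (e^0.05 − 0.7408)/(1.3499 − 0.7408) = 0.3105/0.6090 = 0.5097
Terminal stock prices: S_uu = 200.4, S_ud = 110, S_dd = 60.37
Terminal payoffs (S − K): max(85.43, 0) = 85.43, max(-5, 0) = 0, max(-54.63, 0) = 0
Node u (S = 148.5): V_u = e^(−0.05)·[0.5097·85.4331 + 0.4903·0.0000] = 41.4248
Node d (S = 81.49): V_d = e^(−0.05)·[0.5097·0.0000 + 0.4903·0.0000] = 0.0000
Node 0 (S = 110): V_0 = e^(−0.05)·[0.5097·41.4248 + 0.4903·0.0000] = 20.0861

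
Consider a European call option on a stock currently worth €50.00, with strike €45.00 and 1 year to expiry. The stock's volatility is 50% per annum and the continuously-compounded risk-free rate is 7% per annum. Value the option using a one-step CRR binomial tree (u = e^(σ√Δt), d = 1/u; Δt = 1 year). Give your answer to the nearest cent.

€15.61

CRR parameters: u = e^(σ√Δt) = e^(0.5·√1) = 1.6487, d = 1/u = 0.6065
Per-period rate: rΔt = 0.07·1 = 0.07, so R = e^0.07 = 1.0725
Risk-neutral probability p = (e^0.07 − 0.6065)/(1.6487 − 0.6065) = 0.4660/1.0422 = 0.4471
Terminal stock prices: S_u = 82.44, S_d = 30.33
Terminal payoffs (S − K): max(37.44, 0) = 37.44, max(-14.67, 0) = 0
Node 0 (S = 50): V_0 = e^(−0.07)·[0.4471·37.4361 + 0.5529·0.0000] = 15.6066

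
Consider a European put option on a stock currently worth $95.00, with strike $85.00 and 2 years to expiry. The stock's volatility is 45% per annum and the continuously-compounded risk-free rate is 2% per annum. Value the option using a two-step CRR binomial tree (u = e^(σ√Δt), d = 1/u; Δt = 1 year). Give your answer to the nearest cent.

$15.45

CRR parameters: u = e^(σ√Δt) = e^(0.45·√1) = 1.5683, d = 1/u = 0.6376
Per-period rate: rΔt = 0.02·1 = 0.02, so R = e^0.02 = 1.0202
Risk-neutral probability p = (e^0.02 − 0.6376)/(1.5683 − 0.6376) = 0.3826/0.9307 = 0.4111
Terminal stock prices: S_uu = 233.7, S_ud = 95, S_dd = 38.62
Terminal payoffs (K − S): max(-148.7, 0) = 0, max(-10, 0) = 0, max(46.38, 0) = 46.38
Node u (S = 149): V_u = e^(−0.02)·[0.4111·0.0000 + 0.5889·0.0000] = 0.0000
Node d (S = 60.57): V_d = e^(−0.02)·[0.4111·0.0000 + 0.5889·46.3759] = 26.7715
Node 0 (S = 95): V_0 = e^(−0.02)·[0.4111·0.0000 + 0.5889·26.7715] = 15.4544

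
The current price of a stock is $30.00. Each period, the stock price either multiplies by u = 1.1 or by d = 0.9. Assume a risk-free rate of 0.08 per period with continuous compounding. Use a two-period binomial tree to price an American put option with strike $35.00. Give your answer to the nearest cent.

Risk-neutral probability p = (e^0.08 − 0.9)/(1.1 − 0.9) = 0.1833/0.2000 = 0.9164
Terminal stock prices: S_uu = 36.3, S_ud = 29.7, S_dd = 24.3
Terminal payoffs (K − S): max(-1.3, 0) = 0, max(5.3, 0) = 5.3, max(10.7, 0) = 10.7
Node u (S = 33): continuation = e^(−0.08)·[0.9164·0.0000 + 0.0836·5.3000] = 0.4088; exercise value = 2.0000 > continuation, so V_u = 2.0000 (exercise)
Node d (S = 27): continuation = e^(−0.08)·[0.9164·5.3000 + 0.0836·10.7000] = 5.3091; exercise value = 8.0000 > continuation, so V_d = 8.0000 (exercise)
Node 0 (S = 30): continuation = e^(−0.08)·[0.9164·2.0000 + 0.0836·8.0000] = 2.3091; exercise value = 5.0000 > continuation, so V_0 = 5.0000 (exercise)

$5.00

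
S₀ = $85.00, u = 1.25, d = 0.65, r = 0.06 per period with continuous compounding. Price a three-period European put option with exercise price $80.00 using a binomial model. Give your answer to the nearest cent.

$7.40

Risk-neutral probability p = (e^0.06 − 0.65)/(1.25 − 0.65) = 0.4118/0.6000 = 0.6864
Terminal stock prices: S_uuu = 166, S_uud = 86.33, S_udd = 44.89, S_ddd = 23.34
Terminal payoffs (K − S): max(-86.02, 0) = 0, max(-6.328, 0) = 0, max(35.11, 0) = 35.11, max(56.66, 0) = 56.66
Node uu (S = 132.8): V_uu = e^(−0.06)·[0.6864·0.0000 + 0.3136·0.0000] = 0.0000
Node ud (S = 69.06): V_ud = e^(−0.06)·[0.6864·0.0000 + 0.3136·35.1094] = 10.3693
Node dd (S = 35.91): V_dd = e^(−0.06)·[0.6864·35.1094 + 0.3136·56.6569] = 39.4287
Node u (S = 106.2): V_u = e^(−0.06)·[0.6864·0.0000 + 0.3136·10.3693] = 3.0625
Node d (S = 55.25): V_d = e^(−0.06)·[0.6864·10.3693 + 0.3136·39.4287] = 18.3479
Node 0 (S = 85): V_0 = e^(−0.06)·[0.6864·3.0625 + 0.3136·18.3479] = 7.3986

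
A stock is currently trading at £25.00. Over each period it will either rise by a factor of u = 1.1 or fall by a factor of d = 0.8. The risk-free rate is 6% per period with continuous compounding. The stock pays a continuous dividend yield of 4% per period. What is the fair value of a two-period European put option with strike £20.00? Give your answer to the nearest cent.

Per-period risk-free factor R = e^0.06 = 1.0618; dividend-adjusted growth = e^(0.06−0.04) = 1.0202.
Risk-neutral probability p = (1.0202 − 0.8)/(1.1 − 0.8) = 0.2202/0.3000 = 0.7340
Terminal stock prices: S_uu = 30.25, S_ud = 22, S_dd = 16
Terminal payoffs (K − S): max(-10.25, 0) = 0, max(-2, 0) = 0, max(4, 0) = 4
Node u (S = 27.5): V_u = e^(−0.06)·[0.7340·0.0000 + 0.2660·0.0000] = 0.0000
Node d (S = 20): V_d = e^(−0.06)·[0.7340·0.0000 + 0.2660·4.0000] = 1.0020
Node 0 (S = 25): V_0 = e^(−0.06)·[0.7340·0.0000 + 0.2660·1.0020] = 0.2510

£0.25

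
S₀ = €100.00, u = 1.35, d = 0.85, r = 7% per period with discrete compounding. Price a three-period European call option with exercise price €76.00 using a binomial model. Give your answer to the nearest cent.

€40.05

Risk-neutral probability p = (1 + 0.07 − 0.85)/(1.35 − 0.85) = 0.2200/0.5000 = 0.4400
Terminal stock prices: S_uuu = 246, S_uud = 154.9, S_udd = 97.54, S_ddd = 61.41
Terminal payoffs (S − K): max(170, 0) = 170, max(78.91, 0) = 78.91, max(21.54, 0) = 21.54, max(-14.59, 0) = 0
Node uu (S = 182.3): V_uu = 1/1.07·[0.4400·170.0375 + 0.5600·78.9125] = 111.2220
Node ud (S = 114.8): V_ud = 1/1.07·[0.4400·78.9125 + 0.5600·21.5375] = 43.7220
Node dd (S = 72.25): V_dd = 1/1.07·[0.4400·21.5375 + 0.5600·0.0000] = 8.8565
Node u (S = 135): V_u = 1/1.07·[0.4400·111.2220 + 0.5600·43.7220] = 68.6187
Node d (S = 85): V_d = 1/1.07·[0.4400·43.7220 + 0.5600·8.8565] = 22.6143
Node 0 (S = 100): V_0 = 1/1.07·[0.4400·68.6187 + 0.5600·22.6143] = 40.0526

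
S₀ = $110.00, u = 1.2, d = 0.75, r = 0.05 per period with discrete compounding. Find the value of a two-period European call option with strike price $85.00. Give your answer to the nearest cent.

$35.23

Risk-neutral probability p = (1 + 0.05 − 0.75)/(1.2 − 0.75) = 0.3000/0.4500 = 0.6667
Terminal stock prices: S_uu = 158.4, S_ud = 99, S_dd = 61.88
Terminal payoffs (S − K): max(73.4, 0) = 73.4, max(14, 0) = 14, max(-23.12, 0) = 0
Node u (S = 132): V_u = 1/1.05·[0.6667·73.4000 + 0.3333·14.0000] = 51.0476
Node d (S = 82.5): V_d = 1/1.05·[0.6667·14.0000 + 0.3333·0.0000] = 8.8889
Node 0 (S = 110): V_0 = 1/1.05·[0.6667·51.0476 + 0.3333·8.8889] = 35.2331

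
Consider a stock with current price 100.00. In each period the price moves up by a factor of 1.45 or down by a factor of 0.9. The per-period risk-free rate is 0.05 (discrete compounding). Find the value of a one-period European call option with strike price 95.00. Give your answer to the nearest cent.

Risk-neutral probability p = (1 + 0.05 − 0.9)/(1.45 − 0.9) = 0.1500/0.5500 = 0.2727
Terminal stock prices: S_u = 145, S_d = 90
Terminal payoffs (S − K): max(50, 0) = 50, max(-5, 0) = 0
Node 0 (S = 100): V_0 = 1/1.05·[0.2727·50.0000 + 0.7273·0.0000] = 12.9870

12.99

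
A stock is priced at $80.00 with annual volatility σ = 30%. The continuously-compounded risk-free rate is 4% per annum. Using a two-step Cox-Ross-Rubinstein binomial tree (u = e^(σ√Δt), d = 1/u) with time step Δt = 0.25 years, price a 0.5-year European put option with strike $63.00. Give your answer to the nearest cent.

$0.93

CRR parameters: u = e^(σ√Δt) = e^(0.3·√0.25) = 1.1618, d = 1/u = 0.8607
Per-period rate: rΔt = 0.04·0.25 = 0.01, so R = e^0.01 = 1.0101
Risk-neutral probability p = (e^0.01 − 0.8607)/(1.1618 − 0.8607) = 0.1493/0.3011 = 0.4959
Terminal stock prices: S_uu = 108, S_ud = 80, S_dd = 59.27
Terminal payoffs (K − S): max(-44.99, 0) = 0, max(-17, 0) = 0, max(3.735, 0) = 3.735
Node u (S = 92.95): V_u = e^(−0.01)·[0.4959·0.0000 + 0.5041·0.0000] = 0.0000
Node d (S = 68.86): V_d = e^(−0.01)·[0.4959·0.0000 + 0.5041·3.7345] = 1.8637
Node 0 (S = 80): V_0 = e^(−0.01)·[0.4959·0.0000 + 0.5041·1.8637] = 0.9301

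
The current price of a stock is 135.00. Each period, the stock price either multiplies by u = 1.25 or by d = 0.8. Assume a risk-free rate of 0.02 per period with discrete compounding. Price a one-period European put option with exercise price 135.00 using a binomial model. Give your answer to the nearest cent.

Risk-neutral probability p = (1 + 0.02 − 0.8)/(1.25 − 0.8) = 0.2200/0.4500 = 0.4889
Terminal stock prices: S_u = 168.8, S_d = 108
Terminal payoffs (K − S): max(-33.75, 0) = 0, max(27, 0) = 27
Node 0 (S = 135): V_0 = 1/1.02·[0.4889·0.0000 + 0.5111·27.0000] = 13.5294

13.53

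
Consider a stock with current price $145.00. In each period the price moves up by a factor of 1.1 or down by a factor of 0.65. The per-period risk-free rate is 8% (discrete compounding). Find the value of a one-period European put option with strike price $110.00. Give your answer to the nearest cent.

Risk-neutral probability p = (1 + 0.08 − 0.65)/(1.1 − 0.65) = 0.4300/0.4500 = 0.9556
Terminal stock prices: S_u = 159.5, S_d = 94.25
Terminal payoffs (K − S): max(-49.5, 0) = 0, max(15.75, 0) = 15.75
Node 0 (S = 145): V_0 = 1/1.08·[0.9556·0.0000 + 0.0444·15.7500] = 0.6481

$0.65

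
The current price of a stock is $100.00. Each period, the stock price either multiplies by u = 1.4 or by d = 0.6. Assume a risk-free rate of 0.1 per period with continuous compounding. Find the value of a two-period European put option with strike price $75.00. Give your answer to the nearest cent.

Risk-neutral probability p = (e^0.1 − 0.6)/(1.4 − 0.6) = 0.5052/0.8000 = 0.6315
Terminal stock prices: S_uu = 196, S_ud = 84, S_dd = 36
Terminal payoffs (K − S): max(-121, 0) = 0, max(-9, 0) = 0, max(39, 0) = 39
Node u (S = 140): V_u = e^(−0.1)·[0.6315·0.0000 + 0.3685·0.0000] = 0.0000
Node d (S = 60): V_d = e^(−0.1)·[0.6315·0.0000 + 0.3685·39.0000] = 13.0052
Node 0 (S = 100): V_0 = e^(−0.1)·[0.6315·0.0000 + 0.3685·13.0052] = 4.3368

$4.34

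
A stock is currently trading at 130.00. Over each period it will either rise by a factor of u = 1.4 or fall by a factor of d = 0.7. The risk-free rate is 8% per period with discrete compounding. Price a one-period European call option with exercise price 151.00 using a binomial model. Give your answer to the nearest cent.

15.58

Risk-neutral probability p = (1 + 0.08 − 0.7)/(1.4 − 0.7) = 0.3800/0.7000 = 0.5429
Terminal stock prices: S_u = 182, S_d = 91
Terminal payoffs (S − K): max(31, 0) = 31, max(-60, 0) = 0
Node 0 (S = 130): V_0 = 1/1.08·[0.5429·31.0000 + 0.4571·0.0000] = 15.5820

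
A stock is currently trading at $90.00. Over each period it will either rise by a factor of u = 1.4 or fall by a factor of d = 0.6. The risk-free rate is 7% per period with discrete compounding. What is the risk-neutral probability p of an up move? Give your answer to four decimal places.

p = 0.5875

Risk-neutral probability p = (1 + 0.07 − 0.6)/(1.4 − 0.6) = 0.4700/0.8000 = 0.5875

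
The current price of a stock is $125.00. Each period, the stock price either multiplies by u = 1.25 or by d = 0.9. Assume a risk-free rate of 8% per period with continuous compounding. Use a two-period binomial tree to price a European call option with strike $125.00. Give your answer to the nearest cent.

Risk-neutral probability p = (e^0.08 − 0.9)/(1.25 − 0.9) = 0.1833/0.3500 = 0.5237
Terminal stock prices: S_uu = 195.3, S_ud = 140.6, S_dd = 101.2
Terminal payoffs (S − K): max(70.31, 0) = 70.31, max(15.62, 0) = 15.62, max(-23.75, 0) = 0
Node u (S = 156.2): V_u = e^(−0.08)·[0.5237·70.3125 + 0.4763·15.6250] = 40.8605
Node d (S = 112.5): V_d = e^(−0.08)·[0.5237·15.6250 + 0.4763·0.0000] = 7.5534
Node 0 (S = 125): V_0 = e^(−0.08)·[0.5237·40.8605 + 0.4763·7.5534] = 23.0738

$23.07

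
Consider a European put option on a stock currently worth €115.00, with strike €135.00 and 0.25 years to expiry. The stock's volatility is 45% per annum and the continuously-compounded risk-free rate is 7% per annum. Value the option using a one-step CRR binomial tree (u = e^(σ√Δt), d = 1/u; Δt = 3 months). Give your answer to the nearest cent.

CRR parameters: u = e^(σ√Δt) = e^(0.45·√0.25) = 1.2523, d = 1/u = 0.7985
Per-period rate: rΔt = 0.07·0.25 = 0.0175, so R = e^0.0175 = 1.0177
Risk-neutral probability p = (e^0.0175 − 0.7985)/(1.2523 − 0.7985) = 0.2191/0.4538 = 0.4829
Terminal stock prices: S_u = 144, S_d = 91.83
Terminal payoffs (K − S): max(-9.017, 0) = 0, max(43.17, 0) = 43.17
Node 0 (S = 115): V_0 = e^(−0.0175)·[0.4829·0.0000 + 0.5171·43.1706] = 21.9368

€21.94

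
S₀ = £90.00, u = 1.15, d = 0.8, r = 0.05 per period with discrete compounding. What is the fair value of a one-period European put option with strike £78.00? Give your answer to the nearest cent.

Risk-neutral probability p = (1 + 0.05 − 0.8)/(1.15 − 0.8) = 0.2500/0.3500 = 0.7143
Terminal stock prices: S_u = 103.5, S_d = 72
Terminal payoffs (K − S): max(-25.5, 0) = 0, max(6, 0) = 6
Node 0 (S = 90): V_0 = 1/1.05·[0.7143·0.0000 + 0.2857·6.0000] = 1.6327

£1.63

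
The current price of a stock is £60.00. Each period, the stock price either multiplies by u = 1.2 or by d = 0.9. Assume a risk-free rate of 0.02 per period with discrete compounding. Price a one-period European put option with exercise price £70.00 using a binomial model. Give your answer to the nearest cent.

Risk-neutral probability p = (1 + 0.02 − 0.9)/(1.2 − 0.9) = 0.1200/0.3000 = 0.4000
Terminal stock prices: S_u = 72, S_d = 54
Terminal payoffs (K − S): max(-2, 0) = 0, max(16, 0) = 16
Node 0 (S = 60): V_0 = 1/1.02·[0.4000·0.0000 + 0.6000·16.0000] = 9.4118

£9.41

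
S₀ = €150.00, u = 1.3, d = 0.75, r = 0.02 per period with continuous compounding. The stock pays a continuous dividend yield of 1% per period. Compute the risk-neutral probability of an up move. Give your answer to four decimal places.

p = 0.4728

Per-period risk-free factor R = e^0.02 = 1.0202; dividend-adjusted growth = e^(0.02−0.01) = 1.0101.
Risk-neutral probability p = (1.0101 − 0.75)/(1.3 − 0.75) = 0.2601/0.5500 = 0.4728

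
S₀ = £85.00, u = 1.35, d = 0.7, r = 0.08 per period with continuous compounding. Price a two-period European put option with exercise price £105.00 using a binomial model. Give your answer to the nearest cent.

£19.26

Risk-neutral probability p = (e^0.08 − 0.7)/(1.35 − 0.7) = 0.3833/0.6500 = 0.5897
Terminal stock prices: S_uu = 154.9, S_ud = 80.33, S_dd = 41.65
Terminal payoffs (K − S): max(-49.91, 0) = 0, max(24.67, 0) = 24.67, max(63.35, 0) = 63.35
Node u (S = 114.8): V_u = e^(−0.08)·[0.5897·0.0000 + 0.4103·24.6750] = 9.3464
Node d (S = 59.5): V_d = e^(−0.08)·[0.5897·24.6750 + 0.4103·63.3500] = 37.4272
Node 0 (S = 85): V_0 = e^(−0.08)·[0.5897·9.3464 + 0.4103·37.4272] = 19.2643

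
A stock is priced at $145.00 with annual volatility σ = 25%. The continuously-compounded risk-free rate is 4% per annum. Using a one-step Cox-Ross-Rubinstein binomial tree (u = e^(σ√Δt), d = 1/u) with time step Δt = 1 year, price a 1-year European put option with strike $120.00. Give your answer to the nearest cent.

$3.27

CRR parameters: u = e^(σ√Δt) = e^(0.25·√1) = 1.2840, d = 1/u = 0.7788
Per-period rate: rΔt = 0.04·1 = 0.04, so R = e^0.04 = 1.0408
Risk-neutral probability p = (e^0.04 − 0.7788)/(1.2840 − 0.7788) = 0.2620/0.5052 = 0.5186
Terminal stock prices: S_u = 186.2, S_d = 112.9
Terminal payoffs (K − S): max(-66.18, 0) = 0, max(7.074, 0) = 7.074
Node 0 (S = 145): V_0 = e^(−0.04)·[0.5186·0.0000 + 0.4814·7.0739] = 3.2718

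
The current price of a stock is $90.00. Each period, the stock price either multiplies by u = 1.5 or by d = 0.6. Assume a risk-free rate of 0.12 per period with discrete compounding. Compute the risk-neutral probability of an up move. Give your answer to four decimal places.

Risk-neutral probability p = (1 + 0.12 − 0.6)/(1.5 − 0.6) = 0.5200/0.9000 = 0.5778

p = 0.5778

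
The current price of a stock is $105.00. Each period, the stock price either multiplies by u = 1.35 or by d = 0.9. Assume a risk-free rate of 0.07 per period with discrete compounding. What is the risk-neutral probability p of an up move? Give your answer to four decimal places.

p = 0.3778

Risk-neutral probability p = (1 + 0.07 − 0.9)/(1.35 − 0.9) = 0.1700/0.4500 = 0.3778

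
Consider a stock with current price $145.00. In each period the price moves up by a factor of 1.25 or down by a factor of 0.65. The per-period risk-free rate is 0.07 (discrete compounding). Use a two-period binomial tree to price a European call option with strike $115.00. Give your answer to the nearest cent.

$48.78

Risk-neutral probability p = (1 + 0.07 − 0.65)/(1.25 − 0.65) = 0.4200/0.6000 = 0.7000
Terminal stock prices: S_uu = 226.6, S_ud = 117.8, S_dd = 61.26
Terminal payoffs (S − K): max(111.6, 0) = 111.6, max(2.812, 0) = 2.812, max(-53.74, 0) = 0
Node u (S = 181.2): V_u = 1/1.07·[0.7000·111.5625 + 0.3000·2.8125] = 73.7734
Node d (S = 94.25): V_d = 1/1.07·[0.7000·2.8125 + 0.3000·0.0000] = 1.8400
Node 0 (S = 145): V_0 = 1/1.07·[0.7000·73.7734 + 0.3000·1.8400] = 48.7788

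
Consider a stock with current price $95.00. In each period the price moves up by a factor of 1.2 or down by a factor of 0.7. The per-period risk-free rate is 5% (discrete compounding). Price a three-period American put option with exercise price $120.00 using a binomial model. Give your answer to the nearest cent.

Risk-neutral probability p = (1 + 0.05 − 0.7)/(1.2 − 0.7) = 0.3500/0.5000 = 0.7000
Terminal stock prices: S_uuu = 164.2, S_uud = 95.76, S_udd = 55.86, S_ddd = 32.58
Terminal payoffs (K − S): max(-44.16, 0) = 0, max(24.24, 0) = 24.24, max(64.14, 0) = 64.14, max(87.42, 0) = 87.42
Node uu (S = 136.8): continuation = 1/1.05·[0.7000·0.0000 + 0.3000·24.2400] = 6.9257; exercise value = 0.0000 ≤ continuation, so V_uu = 6.9257
Node ud (S = 79.8): continuation = 1/1.05·[0.7000·24.2400 + 0.3000·64.1400] = 34.4857; exercise value = 40.2000 > continuation, so V_ud = 40.2000 (exercise)
Node dd (S = 46.55): continuation = 1/1.05·[0.7000·64.1400 + 0.3000·87.4150] = 67.7357; exercise value = 73.4500 > continuation, so V_dd = 73.4500 (exercise)
Node u (S = 114): continuation = 1/1.05·[0.7000·6.9257 + 0.3000·40.2000] = 16.1029; exercise value = 6.0000 ≤ continuation, so V_u = 16.1029
Node d (S = 66.5): continuation = 1/1.05·[0.7000·40.2000 + 0.3000·73.4500] = 47.7857; exercise value = 53.5000 > continuation, so V_d = 53.5000 (exercise)
Node 0 (S = 95): continuation = 1/1.05·[0.7000·16.1029 + 0.3000·53.5000] = 26.0210; exercise value = 25.0000 ≤ continuation, so V_0 = 26.0210

$26.02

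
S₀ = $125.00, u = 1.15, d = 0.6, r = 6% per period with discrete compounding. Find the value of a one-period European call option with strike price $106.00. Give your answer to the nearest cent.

Risk-neutral probability p = (1 + 0.06 − 0.6)/(1.15 − 0.6) = 0.4600/0.5500 = 0.8364
Terminal stock prices: S_u = 143.8, S_d = 75
Terminal payoffs (S − K): max(37.75, 0) = 37.75, max(-31, 0) = 0
Node 0 (S = 125): V_0 = 1/1.06·[0.8364·37.7500 + 0.1636·0.0000] = 29.7856

$29.79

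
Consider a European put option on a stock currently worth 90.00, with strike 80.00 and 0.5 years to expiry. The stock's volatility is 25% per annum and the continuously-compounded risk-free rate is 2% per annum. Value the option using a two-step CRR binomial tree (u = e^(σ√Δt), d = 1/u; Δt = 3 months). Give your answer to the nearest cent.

CRR parameters: u = e^(σ√Δt) = e^(0.25·√0.25) = 1.1331, d = 1/u = 0.8825
Per-period rate: rΔt = 0.02·0.25 = 0.005, so R = e^0.005 = 1.0050
Risk-neutral probability p = (e^0.005 − 0.8825)/(1.1331 − 0.8825) = 0.1225/0.2507 = 0.4888
Terminal stock prices: S_uu = 115.6, S_ud = 90, S_dd = 70.09
Terminal payoffs (K − S): max(-35.56, 0) = 0, max(-10, 0) = 0, max(9.908, 0) = 9.908
Node u (S = 102): V_u = e^(−0.005)·[0.4888·0.0000 + 0.5112·0.0000] = 0.0000
Node d (S = 79.42): V_d = e^(−0.005)·[0.4888·0.0000 + 0.5112·9.9079] = 5.0398
Node 0 (S = 90): V_0 = e^(−0.005)·[0.4888·0.0000 + 0.5112·5.0398] = 2.5635

2.56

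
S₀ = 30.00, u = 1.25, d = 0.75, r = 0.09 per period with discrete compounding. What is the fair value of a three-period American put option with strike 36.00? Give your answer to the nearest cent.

Risk-neutral probability p = (1 + 0.09 − 0.75)/(1.25 − 0.75) = 0.3400/0.5000 = 0.6800
Terminal stock prices: S_uuu = 58.59, S_uud = 35.16, S_udd = 21.09, S_ddd = 12.66
Terminal payoffs (K − S): max(-22.59, 0) = 0, max(0.8438, 0) = 0.8438, max(14.91, 0) = 14.91, max(23.34, 0) = 23.34
Node uu (S = 46.88): continuation = 1/1.09·[0.6800·0.0000 + 0.3200·0.8438] = 0.2477; exercise value = 0.0000 ≤ continuation, so V_uu = 0.2477
Node ud (S = 28.12): continuation = 1/1.09·[0.6800·0.8438 + 0.3200·14.9062] = 4.9025; exercise value = 7.8750 > continuation, so V_ud = 7.8750 (exercise)
Node dd (S = 16.88): continuation = 1/1.09·[0.6800·14.9062 + 0.3200·23.3438] = 16.1525; exercise value = 19.1250 > continuation, so V_dd = 19.1250 (exercise)
Node u (S = 37.5): continuation = 1/1.09·[0.6800·0.2477 + 0.3200·7.8750] = 2.4665; exercise value = 0.0000 ≤ continuation, so V_u = 2.4665
Node d (S = 22.5): continuation = 1/1.09·[0.6800·7.8750 + 0.3200·19.1250] = 10.5275; exercise value = 13.5000 > continuation, so V_d = 13.5000 (exercise)
Node 0 (S = 30): continuation = 1/1.09·[0.6800·2.4665 + 0.3200·13.5000] = 5.5020; exercise value = 6.0000 > continuation, so V_0 = 6.0000 (exercise)

6.00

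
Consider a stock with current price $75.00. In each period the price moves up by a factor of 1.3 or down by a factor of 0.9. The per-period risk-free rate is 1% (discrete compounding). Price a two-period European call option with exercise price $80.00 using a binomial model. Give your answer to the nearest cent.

$6.50

Risk-neutral probability p = (1 + 0.01 − 0.9)/(1.3 − 0.9) = 0.1100/0.4000 = 0.2750
Terminal stock prices: S_uu = 126.8, S_ud = 87.75, S_dd = 60.75
Terminal payoffs (S − K): max(46.75, 0) = 46.75, max(7.75, 0) = 7.75, max(-19.25, 0) = 0
Node u (S = 97.5): V_u = 1/1.01·[0.2750·46.7500 + 0.7250·7.7500] = 18.2921
Node d (S = 67.5): V_d = 1/1.01·[0.2750·7.7500 + 0.7250·0.0000] = 2.1101
Node 0 (S = 75): V_0 = 1/1.01·[0.2750·18.2921 + 0.7250·2.1101] = 6.4952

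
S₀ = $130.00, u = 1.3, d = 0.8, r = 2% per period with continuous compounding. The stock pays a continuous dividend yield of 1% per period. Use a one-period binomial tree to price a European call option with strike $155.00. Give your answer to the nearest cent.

$5.76

Per-period risk-free factor R = e^0.02 = 1.0202; dividend-adjusted growth = e^(0.02−0.01) = 1.0101.
Risk-neutral probability p = (1.0101 − 0.8)/(1.3 − 0.8) = 0.2101/0.5000 = 0.4201
Terminal stock prices: S_u = 169, S_d = 104
Terminal payoffs (S − K): max(14, 0) = 14, max(-51, 0) = 0
Node 0 (S = 130): V_0 = e^(−0.02)·[0.4201·14.0000 + 0.5799·0.0000] = 5.7649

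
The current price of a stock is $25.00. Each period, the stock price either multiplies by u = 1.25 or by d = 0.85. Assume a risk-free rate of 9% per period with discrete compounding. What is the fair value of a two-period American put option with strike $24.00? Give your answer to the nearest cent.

Risk-neutral probability p = (1 + 0.09 − 0.85)/(1.25 − 0.85) = 0.2400/0.4000 = 0.6000
Terminal stock prices: S_uu = 39.06, S_ud = 26.56, S_dd = 18.06
Terminal payoffs (K − S): max(-15.06, 0) = 0, max(-2.562, 0) = 0, max(5.938, 0) = 5.938
Node u (S = 31.25): continuation = 1/1.09·[0.6000·0.0000 + 0.4000·0.0000] = 0.0000; exercise value = 0.0000 ≤ continuation, so V_u = 0.0000
Node d (S = 21.25): continuation = 1/1.09·[0.6000·0.0000 + 0.4000·5.9375] = 2.1789; exercise value = 2.7500 > continuation, so V_d = 2.7500 (exercise)
Node 0 (S = 25): continuation = 1/1.09·[0.6000·0.0000 + 0.4000·2.7500] = 1.0092; exercise value = 0.0000 ≤ continuation, so V_0 = 1.0092

$1.01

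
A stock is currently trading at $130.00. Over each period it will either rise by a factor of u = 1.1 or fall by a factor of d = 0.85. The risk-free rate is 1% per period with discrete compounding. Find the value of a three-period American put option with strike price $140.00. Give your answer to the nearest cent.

$15.58

Risk-neutral probability p = (1 + 0.01 − 0.85)/(1.1 − 0.85) = 0.1600/0.2500 = 0.6400
Terminal stock prices: S_uuu = 173, S_uud = 133.7, S_udd = 103.3, S_ddd = 79.84
Terminal payoffs (K − S): max(-33.03, 0) = 0, max(6.295, 0) = 6.295, max(36.68, 0) = 36.68, max(60.16, 0) = 60.16
Node uu (S = 157.3): continuation = 1/1.01·[0.6400·0.0000 + 0.3600·6.2950] = 2.2438; exercise value = 0.0000 ≤ continuation, so V_uu = 2.2438
Node ud (S = 121.5): continuation = 1/1.01·[0.6400·6.2950 + 0.3600·36.6825] = 17.0639; exercise value = 18.4500 > continuation, so V_ud = 18.4500 (exercise)
Node dd (S = 93.92): continuation = 1/1.01·[0.6400·36.6825 + 0.3600·60.1638] = 44.6889; exercise value = 46.0750 > continuation, so V_dd = 46.0750 (exercise)
Node u (S = 143): continuation = 1/1.01·[0.6400·2.2438 + 0.3600·18.4500] = 7.9980; exercise value = 0.0000 ≤ continuation, so V_u = 7.9980
Node d (S = 110.5): continuation = 1/1.01·[0.6400·18.4500 + 0.3600·46.0750] = 28.1139; exercise value = 29.5000 > continuation, so V_d = 29.5000 (exercise)
Node 0 (S = 130): continuation = 1/1.01·[0.6400·7.9980 + 0.3600·29.5000] = 15.5829; exercise value = 10.0000 ≤ continuation, so V_0 = 15.5829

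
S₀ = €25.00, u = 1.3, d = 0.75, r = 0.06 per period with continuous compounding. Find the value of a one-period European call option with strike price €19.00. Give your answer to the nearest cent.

Risk-neutral probability p = (e^0.06 − 0.75)/(1.3 − 0.75) = 0.3118/0.5500 = 0.5670
Terminal stock prices: S_u = 32.5, S_d = 18.75
Terminal payoffs (S − K): max(13.5, 0) = 13.5, max(-0.25, 0) = 0
Node 0 (S = 25): V_0 = e^(−0.06)·[0.5670·13.5000 + 0.4330·0.0000] = 7.2084

€7.21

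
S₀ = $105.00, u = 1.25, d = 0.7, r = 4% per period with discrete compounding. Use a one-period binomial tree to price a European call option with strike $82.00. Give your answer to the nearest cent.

Risk-neutral probability p = (1 + 0.04 − 0.7)/(1.25 − 0.7) = 0.3400/0.5500 = 0.6182
Terminal stock prices: S_u = 131.2, S_d = 73.5
Terminal payoffs (S − K): max(49.25, 0) = 49.25, max(-8.5, 0) = 0
Node 0 (S = 105): V_0 = 1/1.04·[0.6182·49.2500 + 0.3818·0.0000] = 29.2745

$29.27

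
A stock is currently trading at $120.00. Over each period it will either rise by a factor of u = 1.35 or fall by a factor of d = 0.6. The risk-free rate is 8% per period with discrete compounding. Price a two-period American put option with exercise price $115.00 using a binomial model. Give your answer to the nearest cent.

Risk-neutral probability p = (1 + 0.08 − 0.6)/(1.35 − 0.6) = 0.4800/0.7500 = 0.6400
Terminal stock prices: S_uu = 218.7, S_ud = 97.2, S_dd = 43.2
Terminal payoffs (K − S): max(-103.7, 0) = 0, max(17.8, 0) = 17.8, max(71.8, 0) = 71.8
Node u (S = 162): continuation = 1/1.08·[0.6400·0.0000 + 0.3600·17.8000] = 5.9333; exercise value = 0.0000 ≤ continuation, so V_u = 5.9333
Node d (S = 72): continuation = 1/1.08·[0.6400·17.8000 + 0.3600·71.8000] = 34.4815; exercise value = 43.0000 > continuation, so V_d = 43.0000 (exercise)
Node 0 (S = 120): continuation = 1/1.08·[0.6400·5.9333 + 0.3600·43.0000] = 17.8494; exercise value = 0.0000 ≤ continuation, so V_0 = 17.8494

$17.85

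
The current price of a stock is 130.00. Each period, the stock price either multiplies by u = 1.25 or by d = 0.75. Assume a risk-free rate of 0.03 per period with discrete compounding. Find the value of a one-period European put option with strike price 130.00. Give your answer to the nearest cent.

13.88

Risk-neutral probability p = (1 + 0.03 − 0.75)/(1.25 − 0.75) = 0.2800/0.5000 = 0.5600
Terminal stock prices: S_u = 162.5, S_d = 97.5
Terminal payoffs (K − S): max(-32.5, 0) = 0, max(32.5, 0) = 32.5
Node 0 (S = 130): V_0 = 1/1.03·[0.5600·0.0000 + 0.4400·32.5000] = 13.8835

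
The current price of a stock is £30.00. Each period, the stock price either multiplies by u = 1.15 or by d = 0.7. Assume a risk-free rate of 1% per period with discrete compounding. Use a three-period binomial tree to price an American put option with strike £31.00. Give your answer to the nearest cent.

Risk-neutral probability p = (1 + 0.01 − 0.7)/(1.15 − 0.7) = 0.3100/0.4500 = 0.6889
Terminal stock prices: S_uuu = 45.63, S_uud = 27.77, S_udd = 16.9, S_ddd = 10.29
Terminal payoffs (K − S): max(-14.63, 0) = 0, max(3.228, 0) = 3.228, max(14.1, 0) = 14.1, max(20.71, 0) = 20.71
Node uu (S = 39.67): continuation = 1/1.01·[0.6889·0.0000 + 0.3111·3.2275] = 0.9942; exercise value = 0.0000 ≤ continuation, so V_uu = 0.9942
Node ud (S = 24.15): continuation = 1/1.01·[0.6889·3.2275 + 0.3111·14.0950] = 6.5431; exercise value = 6.8500 > continuation, so V_ud = 6.8500 (exercise)
Node dd (S = 14.7): continuation = 1/1.01·[0.6889·14.0950 + 0.3111·20.7100] = 15.9931; exercise value = 16.3000 > continuation, so V_dd = 16.3000 (exercise)
Node u (S = 34.5): continuation = 1/1.01·[0.6889·0.9942 + 0.3111·6.8500] = 2.7881; exercise value = 0.0000 ≤ continuation, so V_u = 2.7881
Node d (S = 21): continuation = 1/1.01·[0.6889·6.8500 + 0.3111·16.3000] = 9.6931; exercise value = 10.0000 > continuation, so V_d = 10.0000 (exercise)
Node 0 (S = 30): continuation = 1/1.01·[0.6889·2.7881 + 0.3111·10.0000] = 4.9820; exercise value = 1.0000 ≤ continuation, so V_0 = 4.9820

£4.98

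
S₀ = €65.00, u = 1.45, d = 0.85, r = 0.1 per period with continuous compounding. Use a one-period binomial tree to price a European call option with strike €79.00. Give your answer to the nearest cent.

€5.87

Risk-neutral probability p = (e^0.1 − 0.85)/(1.45 − 0.85) = 0.2552/0.6000 = 0.4253
Terminal stock prices: S_u = 94.25, S_d = 55.25
Terminal payoffs (S − K): max(15.25, 0) = 15.25, max(-23.75, 0) = 0
Node 0 (S = 65): V_0 = e^(−0.1)·[0.4253·15.2500 + 0.5747·0.0000] = 5.8684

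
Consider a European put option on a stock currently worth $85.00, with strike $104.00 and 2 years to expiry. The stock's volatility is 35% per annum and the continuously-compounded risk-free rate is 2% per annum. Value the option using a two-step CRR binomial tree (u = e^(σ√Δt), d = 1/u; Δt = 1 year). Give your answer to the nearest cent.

$27.51

CRR parameters: u = e^(σ√Δt) = e^(0.35·√1) = 1.4191, d = 1/u = 0.7047
Per-period rate: rΔt = 0.02·1 = 0.02, so R = e^0.02 = 1.0202
Risk-neutral probability p = (e^0.02 − 0.7047)/(1.4191 − 0.7047) = 0.3155/0.7144 = 0.4417
Terminal stock prices: S_uu = 171.2, S_ud = 85, S_dd = 42.21
Terminal payoffs (K − S): max(-67.17, 0) = 0, max(19, 0) = 19, max(61.79, 0) = 61.79
Node u (S = 120.6): V_u = e^(−0.02)·[0.4417·0.0000 + 0.5583·19.0000] = 10.3984
Node d (S = 59.9): V_d = e^(−0.02)·[0.4417·19.0000 + 0.5583·61.7902] = 42.0422
Node 0 (S = 85): V_0 = e^(−0.02)·[0.4417·10.3984 + 0.5583·42.0422] = 27.5106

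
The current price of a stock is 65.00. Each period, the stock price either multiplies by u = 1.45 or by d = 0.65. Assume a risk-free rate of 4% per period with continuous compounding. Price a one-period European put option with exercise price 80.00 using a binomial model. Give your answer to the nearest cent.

Risk-neutral probability p = (e^0.04 − 0.65)/(1.45 − 0.65) = 0.3908/0.8000 = 0.4885
Terminal stock prices: S_u = 94.25, S_d = 42.25
Terminal payoffs (K − S): max(-14.25, 0) = 0, max(37.75, 0) = 37.75
Node 0 (S = 65): V_0 = e^(−0.04)·[0.4885·0.0000 + 0.5115·37.7500] = 18.5515

18.55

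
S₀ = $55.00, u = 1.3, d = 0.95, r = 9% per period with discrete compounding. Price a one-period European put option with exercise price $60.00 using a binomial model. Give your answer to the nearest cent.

$4.27

Risk-neutral probability p = (1 + 0.09 − 0.95)/(1.3 − 0.95) = 0.1400/0.3500 = 0.4000
Terminal stock prices: S_u = 71.5, S_d = 52.25
Terminal payoffs (K − S): max(-11.5, 0) = 0, max(7.75, 0) = 7.75
Node 0 (S = 55): V_0 = 1/1.09·[0.4000·0.0000 + 0.6000·7.7500] = 4.2661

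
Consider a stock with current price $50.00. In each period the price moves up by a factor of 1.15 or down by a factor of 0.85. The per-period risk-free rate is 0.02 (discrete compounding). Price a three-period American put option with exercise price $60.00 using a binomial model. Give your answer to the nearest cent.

Risk-neutral probability p = (1 + 0.02 − 0.85)/(1.15 − 0.85) = 0.1700/0.3000 = 0.5667
Terminal stock prices: S_uuu = 76.04, S_uud = 56.21, S_udd = 41.54, S_ddd = 30.71
Terminal payoffs (K − S): max(-16.04, 0) = 0, max(3.794, 0) = 3.794, max(18.46, 0) = 18.46, max(29.29, 0) = 29.29
Node uu (S = 66.12): continuation = 1/1.02·[0.5667·0.0000 + 0.4333·3.7938] = 1.6117; exercise value = 0.0000 ≤ continuation, so V_uu = 1.6117
Node ud (S = 48.87): continuation = 1/1.02·[0.5667·3.7938 + 0.4333·18.4563] = 9.9485; exercise value = 11.1250 > continuation, so V_ud = 11.1250 (exercise)
Node dd (S = 36.12): continuation = 1/1.02·[0.5667·18.4563 + 0.4333·29.2938] = 22.6985; exercise value = 23.8750 > continuation, so V_dd = 23.8750 (exercise)
Node u (S = 57.5): continuation = 1/1.02·[0.5667·1.6117 + 0.4333·11.1250] = 5.6217; exercise value = 2.5000 ≤ continuation, so V_u = 5.6217
Node d (S = 42.5): continuation = 1/1.02·[0.5667·11.1250 + 0.4333·23.8750] = 16.3235; exercise value = 17.5000 > continuation, so V_d = 17.5000 (exercise)
Node 0 (S = 50): continuation = 1/1.02·[0.5667·5.6217 + 0.4333·17.5000] = 10.5578; exercise value = 10.0000 ≤ continuation, so V_0 = 10.5578

$10.56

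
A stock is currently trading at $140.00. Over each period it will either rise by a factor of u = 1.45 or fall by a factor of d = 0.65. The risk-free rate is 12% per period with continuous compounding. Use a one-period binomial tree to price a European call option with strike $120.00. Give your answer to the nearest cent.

Risk-neutral probability p = (e^0.12 − 0.65)/(1.45 − 0.65) = 0.4775/0.8000 = 0.5969
Terminal stock prices: S_u = 203, S_d = 91
Terminal payoffs (S − K): max(83, 0) = 83, max(-29, 0) = 0
Node 0 (S = 140): V_0 = e^(−0.12)·[0.5969·83.0000 + 0.4031·0.0000] = 43.9383

$43.94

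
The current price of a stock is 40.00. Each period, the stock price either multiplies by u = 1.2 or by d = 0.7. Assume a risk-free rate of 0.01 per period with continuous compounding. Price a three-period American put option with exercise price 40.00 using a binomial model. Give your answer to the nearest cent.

Risk-neutral probability p = (e^0.01 − 0.7)/(1.2 − 0.7) = 0.3101/0.5000 = 0.6201
Terminal stock prices: S_uuu = 69.12, S_uud = 40.32, S_udd = 23.52, S_ddd = 13.72
Terminal payoffs (K − S): max(-29.12, 0) = 0, max(-0.32, 0) = 0, max(16.48, 0) = 16.48, max(26.28, 0) = 26.28
Node uu (S = 57.6): continuation = e^(−0.01)·[0.6201·0.0000 + 0.3799·0.0000] = 0.0000; exercise value = 0.0000 ≤ continuation, so V_uu = 0.0000
Node ud (S = 33.6): continuation = e^(−0.01)·[0.6201·0.0000 + 0.3799·16.4800] = 6.1985; exercise value = 6.4000 > continuation, so V_ud = 6.4000 (exercise)
Node dd (S = 19.6): continuation = e^(−0.01)·[0.6201·16.4800 + 0.3799·26.2800] = 20.0020; exercise value = 20.4000 > continuation, so V_dd = 20.4000 (exercise)
Node u (S = 48): continuation = e^(−0.01)·[0.6201·0.0000 + 0.3799·6.4000] = 2.4072; exercise value = 0.0000 ≤ continuation, so V_u = 2.4072
Node d (S = 28): continuation = e^(−0.01)·[0.6201·6.4000 + 0.3799·20.4000] = 11.6020; exercise value = 12.0000 > continuation, so V_d = 12.0000 (exercise)
Node 0 (S = 40): continuation = e^(−0.01)·[0.6201·2.4072 + 0.3799·12.0000] = 5.9913; exercise value = 0.0000 ≤ continuation, so V_0 = 5.9913

5.99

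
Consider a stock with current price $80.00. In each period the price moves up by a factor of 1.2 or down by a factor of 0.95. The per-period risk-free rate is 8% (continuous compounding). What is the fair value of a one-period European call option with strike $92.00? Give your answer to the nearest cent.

Risk-neutral probability p = (e^0.08 − 0.95)/(1.2 − 0.95) = 0.1333/0.2500 = 0.5331
Terminal stock prices: S_u = 96, S_d = 76
Terminal payoffs (S − K): max(4, 0) = 4, max(-16, 0) = 0
Node 0 (S = 80): V_0 = e^(−0.08)·[0.5331·4.0000 + 0.4669·0.0000] = 1.9686

$1.97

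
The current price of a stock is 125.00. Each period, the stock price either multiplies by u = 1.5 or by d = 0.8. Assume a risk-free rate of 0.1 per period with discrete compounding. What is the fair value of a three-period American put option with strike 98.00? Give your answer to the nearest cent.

Risk-neutral probability p = (1 + 0.1 − 0.8)/(1.5 − 0.8) = 0.3000/0.7000 = 0.4286
Terminal stock prices: S_uuu = 421.9, S_uud = 225, S_udd = 120, S_ddd = 64
Terminal payoffs (K − S): max(-323.9, 0) = 0, max(-127, 0) = 0, max(-22, 0) = 0, max(34, 0) = 34
Node uu (S = 281.2): continuation = 1/1.1·[0.4286·0.0000 + 0.5714·0.0000] = 0.0000; exercise value = 0.0000 ≤ continuation, so V_uu = 0.0000
Node ud (S = 150): continuation = 1/1.1·[0.4286·0.0000 + 0.5714·0.0000] = 0.0000; exercise value = 0.0000 ≤ continuation, so V_ud = 0.0000
Node dd (S = 80): continuation = 1/1.1·[0.4286·0.0000 + 0.5714·34.0000] = 17.6623; exercise value = 18.0000 > continuation, so V_dd = 18.0000 (exercise)
Node u (S = 187.5): continuation = 1/1.1·[0.4286·0.0000 + 0.5714·0.0000] = 0.0000; exercise value = 0.0000 ≤ continuation, so V_u = 0.0000
Node d (S = 100): continuation = 1/1.1·[0.4286·0.0000 + 0.5714·18.0000] = 9.3506; exercise value = 0.0000 ≤ continuation, so V_d = 9.3506
Node 0 (S = 125): continuation = 1/1.1·[0.4286·0.0000 + 0.5714·9.3506] = 4.8575; exercise value = 0.0000 ≤ continuation, so V_0 = 4.8575

4.86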